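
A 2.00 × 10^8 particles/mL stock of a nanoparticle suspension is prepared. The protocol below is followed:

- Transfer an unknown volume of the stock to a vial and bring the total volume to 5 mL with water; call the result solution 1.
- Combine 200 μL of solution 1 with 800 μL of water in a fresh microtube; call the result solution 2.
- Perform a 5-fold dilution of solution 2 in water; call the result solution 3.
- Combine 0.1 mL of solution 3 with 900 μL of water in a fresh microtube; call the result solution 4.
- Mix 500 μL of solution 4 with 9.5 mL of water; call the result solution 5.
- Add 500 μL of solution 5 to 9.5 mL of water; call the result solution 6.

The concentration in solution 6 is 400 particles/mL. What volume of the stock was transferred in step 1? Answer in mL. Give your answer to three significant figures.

Step 1: v brought to 5 mL → factor = 5 mL/v
Step 2: 200 μL + 800 μL = 1000 μL total → factor 1000/200 = 5
Step 3: 5-fold → factor 5
Step 4: 0.1 mL + 900 μL = 1 mL total → factor 1/0.1 = 10
Step 5: 500 μL + 9.5 mL = 10000 μL total → factor 10000/500 = 20
Step 6: 500 μL + 9.5 mL = 10000 μL total → factor 10000/500 = 20
Product of known-step factors = 1 × 10^5
Overall factor = 2.00 × 10^8 particles/mL / (400 particles/mL) = 5 × 10^5
Step-1 factor = 5 × 10^5 / 1 × 10^5 = 5
v = 5 mL / 5 = 1.00 mL

1.00 mL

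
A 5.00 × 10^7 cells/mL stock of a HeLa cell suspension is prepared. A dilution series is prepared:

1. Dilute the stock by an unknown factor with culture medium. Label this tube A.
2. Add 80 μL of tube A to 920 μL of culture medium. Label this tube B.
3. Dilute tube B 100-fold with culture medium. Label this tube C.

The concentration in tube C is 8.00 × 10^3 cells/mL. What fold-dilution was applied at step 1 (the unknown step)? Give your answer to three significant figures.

5.00-fold

Step 1: unknown factor x
Step 2: 80 μL + 920 μL = 1000 μL total → factor 1000/80 = 12.5
Step 3: 100-fold → factor 100
Product of known-step factors = 1250
Overall factor = 5.00 × 10^7 cells/mL / (8.00 × 10^3 cells/mL) = 6250
x = 6250 / 1250 = 5.00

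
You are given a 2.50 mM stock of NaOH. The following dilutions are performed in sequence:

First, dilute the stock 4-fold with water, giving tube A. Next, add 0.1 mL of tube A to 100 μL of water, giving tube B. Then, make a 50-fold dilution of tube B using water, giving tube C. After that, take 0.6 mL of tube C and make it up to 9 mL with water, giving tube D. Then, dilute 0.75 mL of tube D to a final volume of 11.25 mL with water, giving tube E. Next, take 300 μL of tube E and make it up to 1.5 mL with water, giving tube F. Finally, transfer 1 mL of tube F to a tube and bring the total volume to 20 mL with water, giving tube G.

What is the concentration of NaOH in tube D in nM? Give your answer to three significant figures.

417 nM

Step 1: 4-fold → factor 4
Step 2: 0.1 mL + 100 μL = 0.2 mL total → factor 0.2/0.1 = 2
Step 3: 50-fold → factor 50
Step 4: 0.6 mL brought to 9 mL → factor 9/0.6 = 15
Dilution factor through tube D = 4 × 2 × 50 × 15 = 6000
[tube D] = 2.50 mM / 6000 = 0.0004167 mM = 417 nM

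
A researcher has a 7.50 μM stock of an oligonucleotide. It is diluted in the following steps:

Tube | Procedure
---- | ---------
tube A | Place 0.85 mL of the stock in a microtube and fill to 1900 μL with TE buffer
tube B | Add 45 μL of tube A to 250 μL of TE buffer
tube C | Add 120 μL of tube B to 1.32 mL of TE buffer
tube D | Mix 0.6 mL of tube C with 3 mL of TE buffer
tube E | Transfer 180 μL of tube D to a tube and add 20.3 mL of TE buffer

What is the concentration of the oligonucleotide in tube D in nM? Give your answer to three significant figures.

Step 1: 0.85 mL brought to 1900 μL → factor 1.9/0.85 = 2.2353
Step 2: 45 μL + 250 μL = 295 μL total → factor 295/45 = 6.5556
Step 3: 120 μL + 1.32 mL = 1440 μL total → factor 1440/120 = 12
Step 4: 0.6 mL + 3 mL = 3.6 mL total → factor 3.6/0.6 = 6
Dilution factor through tube D = 2.2353 × 6.5556 × 12 × 6 = 1055.1
[tube D] = 7.50 μM / 1055.1 = 0.007109 μM = 7.11 nM

7.11 nM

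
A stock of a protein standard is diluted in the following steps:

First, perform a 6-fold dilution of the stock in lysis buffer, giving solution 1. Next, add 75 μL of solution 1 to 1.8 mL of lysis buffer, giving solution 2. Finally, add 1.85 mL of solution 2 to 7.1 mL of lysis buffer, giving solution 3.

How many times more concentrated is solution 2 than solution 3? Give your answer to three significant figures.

Step 1: 6-fold → factor 6
Step 2: 75 μL + 1.8 mL = 1875 μL total → factor 1875/75 = 25
Step 3: 1.85 mL + 7.1 mL = 8.95 mL total → factor 8.95/1.85 = 4.8378
Dilution factor to solution 2 = 150; to solution 3 = 725.68
[solution 2]/[solution 3] = (factor to solution 3)/(factor to solution 2) = 725.68/150 = 4.84

4.84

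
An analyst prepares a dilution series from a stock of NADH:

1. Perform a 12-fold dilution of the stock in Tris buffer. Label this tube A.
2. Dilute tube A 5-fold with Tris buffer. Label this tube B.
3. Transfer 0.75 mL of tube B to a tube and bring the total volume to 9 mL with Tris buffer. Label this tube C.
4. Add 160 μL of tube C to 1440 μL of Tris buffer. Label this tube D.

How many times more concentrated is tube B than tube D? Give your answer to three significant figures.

Step 1: 12-fold → factor 12
Step 2: 5-fold → factor 5
Step 3: 0.75 mL brought to 9 mL → factor 9/0.75 = 12
Step 4: 160 μL + 1440 μL = 1600 μL total → factor 1600/160 = 10
Dilution factor to tube B = 60; to tube D = 7200
[tube B]/[tube D] = (factor to tube D)/(factor to tube B) = 7200/60 = 120

120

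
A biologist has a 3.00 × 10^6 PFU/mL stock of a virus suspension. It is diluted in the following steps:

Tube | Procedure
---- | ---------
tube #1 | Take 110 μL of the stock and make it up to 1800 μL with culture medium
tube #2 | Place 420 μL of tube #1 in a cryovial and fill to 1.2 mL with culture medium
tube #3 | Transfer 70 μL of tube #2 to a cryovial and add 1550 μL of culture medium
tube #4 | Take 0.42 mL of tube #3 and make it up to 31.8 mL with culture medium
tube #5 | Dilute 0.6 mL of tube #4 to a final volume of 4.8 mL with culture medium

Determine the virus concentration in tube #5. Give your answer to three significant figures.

4.58 PFU/mL

Step 1: 110 μL brought to 1800 μL → factor 1800/110 = 16.364
Step 2: 420 μL brought to 1.2 mL → factor 1200/420 = 2.8571
Step 3: 70 μL + 1550 μL = 1620 μL total → factor 1620/70 = 23.143
Step 4: 0.42 mL brought to 31.8 mL → factor 31.8/0.42 = 75.714
Step 5: 0.6 mL brought to 4.8 mL → factor 4.8/0.6 = 8
Overall dilution factor = 16.364 × 2.8571 × 23.143 × 75.714 × 8 = 6.5539 × 10^5
Final = 3.00 × 10^6 PFU/mL / 6.5539 × 10^5 = 4.58 PFU/mL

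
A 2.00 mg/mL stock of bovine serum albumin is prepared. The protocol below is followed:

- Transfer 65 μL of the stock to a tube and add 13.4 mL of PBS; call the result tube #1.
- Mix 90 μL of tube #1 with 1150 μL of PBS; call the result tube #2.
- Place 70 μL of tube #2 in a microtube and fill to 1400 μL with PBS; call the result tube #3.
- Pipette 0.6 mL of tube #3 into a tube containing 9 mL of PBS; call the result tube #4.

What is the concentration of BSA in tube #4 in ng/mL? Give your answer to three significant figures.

2.19 ng/mL

Step 1: 65 μL + 13.4 mL = 13465 μL total → factor 13465/65 = 207.15
Step 2: 90 μL + 1150 μL = 1240 μL total → factor 1240/90 = 13.778
Step 3: 70 μL brought to 1400 μL → factor 1400/70 = 20
Step 4: 0.6 mL + 9 mL = 9.6 mL total → factor 9.6/0.6 = 16
Overall dilution factor = 207.15 × 13.778 × 20 × 16 = 9.1332 × 10^5
Final = 2.00 mg/mL / 9.1332 × 10^5 = 2.190 × 10^-6 mg/mL = 2.19 ng/mL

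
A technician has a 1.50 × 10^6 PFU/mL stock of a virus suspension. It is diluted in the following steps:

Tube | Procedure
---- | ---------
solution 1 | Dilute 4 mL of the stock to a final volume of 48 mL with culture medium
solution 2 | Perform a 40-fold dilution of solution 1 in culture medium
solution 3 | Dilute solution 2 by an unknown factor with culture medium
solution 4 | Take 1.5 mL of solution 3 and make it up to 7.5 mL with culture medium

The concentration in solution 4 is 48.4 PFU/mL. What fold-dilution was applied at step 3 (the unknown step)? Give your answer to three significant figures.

Step 1: 4 mL brought to 48 mL → factor 48/4 = 12
Step 2: 40-fold → factor 40
Step 3: unknown factor x
Step 4: 1.5 mL brought to 7.5 mL → factor 7.5/1.5 = 5
Product of known-step factors = 2400
Overall factor = 1.50 × 10^6 PFU/mL / (48.4 PFU/mL) = 30992
x = 30992 / 2400 = 12.9

12.9-fold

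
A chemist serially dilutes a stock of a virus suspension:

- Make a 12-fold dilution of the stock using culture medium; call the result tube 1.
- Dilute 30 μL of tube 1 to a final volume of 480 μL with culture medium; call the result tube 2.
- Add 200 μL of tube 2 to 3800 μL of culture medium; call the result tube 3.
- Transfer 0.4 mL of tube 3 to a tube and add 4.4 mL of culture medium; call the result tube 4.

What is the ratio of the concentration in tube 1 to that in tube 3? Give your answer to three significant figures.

320

Step 1: 12-fold → factor 12
Step 2: 30 μL brought to 480 μL → factor 480/30 = 16
Step 3: 200 μL + 3800 μL = 4000 μL total → factor 4000/200 = 20
Dilution factor to tube 1 = 12; to tube 3 = 3840
[tube 1]/[tube 3] = (factor to tube 3)/(factor to tube 1) = 3840/12 = 320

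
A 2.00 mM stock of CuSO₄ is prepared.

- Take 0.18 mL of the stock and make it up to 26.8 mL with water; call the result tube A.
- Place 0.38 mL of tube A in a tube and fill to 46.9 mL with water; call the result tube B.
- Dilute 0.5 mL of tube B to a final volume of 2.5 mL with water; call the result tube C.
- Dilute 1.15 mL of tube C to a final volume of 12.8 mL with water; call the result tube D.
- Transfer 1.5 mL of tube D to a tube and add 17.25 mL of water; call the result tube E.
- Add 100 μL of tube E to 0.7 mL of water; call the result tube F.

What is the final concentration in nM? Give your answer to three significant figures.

0.0196 nM

Step 1: 0.18 mL brought to 26.8 mL → factor 26.8/0.18 = 148.89
Step 2: 0.38 mL brought to 46.9 mL → factor 46.9/0.38 = 123.42
Step 3: 0.5 mL brought to 2.5 mL → factor 2.5/0.5 = 5
Step 4: 1.15 mL brought to 12.8 mL → factor 12.8/1.15 = 11.13
Step 5: 1.5 mL + 17.25 mL = 18.75 mL total → factor 18.75/1.5 = 12.5
Step 6: 100 μL + 0.7 mL = 800 μL total → factor 800/100 = 8
Overall dilution factor = 148.89 × 123.42 × 5 × 11.13 × 12.5 × 8 = 1.0227 × 10^8
Final = 2.00 mM / 1.0227 × 10^8 = 1.956 × 10^-8 mM = 0.0196 nM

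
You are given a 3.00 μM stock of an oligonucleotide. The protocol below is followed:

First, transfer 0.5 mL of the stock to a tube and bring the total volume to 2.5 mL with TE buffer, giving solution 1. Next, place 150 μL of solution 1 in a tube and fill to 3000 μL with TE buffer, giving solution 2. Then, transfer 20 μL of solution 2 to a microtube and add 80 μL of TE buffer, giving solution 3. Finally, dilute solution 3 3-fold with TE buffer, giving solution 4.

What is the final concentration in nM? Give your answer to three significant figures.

2.00 nM

Step 1: 0.5 mL brought to 2.5 mL → factor 2.5/0.5 = 5
Step 2: 150 μL brought to 3000 μL → factor 3000/150 = 20
Step 3: 20 μL + 80 μL = 100 μL total → factor 100/20 = 5
Step 4: 3-fold → factor 3
Overall dilution factor = 5 × 20 × 5 × 3 = 1500
Final = 3.00 μM / 1500 = 0.002000 μM = 2.00 nM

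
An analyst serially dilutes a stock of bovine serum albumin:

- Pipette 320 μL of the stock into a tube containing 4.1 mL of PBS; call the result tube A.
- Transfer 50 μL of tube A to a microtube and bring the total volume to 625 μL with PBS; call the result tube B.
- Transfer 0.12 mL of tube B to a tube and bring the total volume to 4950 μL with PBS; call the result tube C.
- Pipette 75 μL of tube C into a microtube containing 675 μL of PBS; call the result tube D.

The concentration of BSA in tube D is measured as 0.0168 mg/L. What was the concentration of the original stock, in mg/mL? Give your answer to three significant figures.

1.20 mg/mL

Step 1: 320 μL + 4.1 mL = 4420 μL total → factor 4420/320 = 13.812
Step 2: 50 μL brought to 625 μL → factor 625/50 = 12.5
Step 3: 0.12 mL brought to 4950 μL → factor 4.95/0.12 = 41.25
Step 4: 75 μL + 675 μL = 750 μL total → factor 750/75 = 10
Overall dilution factor = 13.812 × 12.5 × 41.25 × 10 = 71221
Stock = 0.0168 mg/L × 71221 = 1197 mg/L = 1.20 mg/mL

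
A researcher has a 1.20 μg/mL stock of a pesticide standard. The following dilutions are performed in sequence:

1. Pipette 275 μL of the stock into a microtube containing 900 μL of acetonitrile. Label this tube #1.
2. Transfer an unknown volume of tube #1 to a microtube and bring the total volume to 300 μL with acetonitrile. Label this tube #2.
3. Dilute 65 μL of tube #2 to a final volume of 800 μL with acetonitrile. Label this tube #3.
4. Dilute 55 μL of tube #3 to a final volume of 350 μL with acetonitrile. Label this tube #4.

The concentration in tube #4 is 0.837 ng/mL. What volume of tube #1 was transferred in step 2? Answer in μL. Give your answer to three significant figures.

Step 1: 275 μL + 900 μL = 1175 μL total → factor 1175/275 = 4.2727
Step 2: v brought to 300 μL → factor = 300 μL/v
Step 3: 65 μL brought to 800 μL → factor 800/65 = 12.308
Step 4: 55 μL brought to 350 μL → factor 350/55 = 6.3636
Product of known-step factors = 334.65
Overall factor = 1.20 μg/mL / (0.837 ng/mL) = 1433.7
Step-2 factor = 1433.7 / 334.65 = 4.2842
v = 300 μL / 4.2842 = 70.0 μL

70.0 μL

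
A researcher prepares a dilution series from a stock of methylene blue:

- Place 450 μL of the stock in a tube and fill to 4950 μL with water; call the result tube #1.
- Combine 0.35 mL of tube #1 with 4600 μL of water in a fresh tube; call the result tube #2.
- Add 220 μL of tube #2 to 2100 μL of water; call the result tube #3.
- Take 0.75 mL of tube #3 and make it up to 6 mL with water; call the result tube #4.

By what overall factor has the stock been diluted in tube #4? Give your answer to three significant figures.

1.31 × 10^4

Step 1: 450 μL brought to 4950 μL → factor 4950/450 = 11
Step 2: 0.35 mL + 4600 μL = 4.95 mL total → factor 4.95/0.35 = 14.143
Step 3: 220 μL + 2100 μL = 2320 μL total → factor 2320/220 = 10.545
Step 4: 0.75 mL brought to 6 mL → factor 6/0.75 = 8
Overall dilution factor = 11 × 14.143 × 10.545 × 8 = 13125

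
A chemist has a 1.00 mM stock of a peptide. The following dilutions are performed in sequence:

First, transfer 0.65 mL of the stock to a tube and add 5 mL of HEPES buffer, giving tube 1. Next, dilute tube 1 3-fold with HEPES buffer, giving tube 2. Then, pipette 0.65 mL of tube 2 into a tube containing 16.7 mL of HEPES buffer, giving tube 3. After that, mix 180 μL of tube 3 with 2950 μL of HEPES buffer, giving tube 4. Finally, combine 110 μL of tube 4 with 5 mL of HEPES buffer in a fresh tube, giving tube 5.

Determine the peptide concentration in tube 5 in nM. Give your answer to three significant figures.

Step 1: 0.65 mL + 5 mL = 5.65 mL total → factor 5.65/0.65 = 8.6923
Step 2: 3-fold → factor 3
Step 3: 0.65 mL + 16.7 mL = 17.35 mL total → factor 17.35/0.65 = 26.692
Step 4: 180 μL + 2950 μL = 3130 μL total → factor 3130/180 = 17.389
Step 5: 110 μL + 5 mL = 5110 μL total → factor 5110/110 = 46.455
Overall dilution factor = 8.6923 × 3 × 26.692 × 17.389 × 46.455 = 5.6227 × 10^5
Final = 1.00 mM / 5.6227 × 10^5 = 1.779 × 10^-6 mM = 1.78 nM

1.78 nM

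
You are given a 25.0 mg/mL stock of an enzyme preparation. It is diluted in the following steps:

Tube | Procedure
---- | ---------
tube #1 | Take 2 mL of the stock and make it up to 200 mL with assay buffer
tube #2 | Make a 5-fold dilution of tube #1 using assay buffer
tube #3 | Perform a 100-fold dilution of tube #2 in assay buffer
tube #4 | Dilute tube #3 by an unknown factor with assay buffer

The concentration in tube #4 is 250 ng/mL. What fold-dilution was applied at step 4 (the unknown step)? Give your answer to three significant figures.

2.00-fold

Step 1: 2 mL brought to 200 mL → factor 200/2 = 100
Step 2: 5-fold → factor 5
Step 3: 100-fold → factor 100
Step 4: unknown factor x
Product of known-step factors = 50000
Overall factor = 25.0 mg/mL / (250 ng/mL) = 1 × 10^5
x = 1 × 10^5 / 50000 = 2.00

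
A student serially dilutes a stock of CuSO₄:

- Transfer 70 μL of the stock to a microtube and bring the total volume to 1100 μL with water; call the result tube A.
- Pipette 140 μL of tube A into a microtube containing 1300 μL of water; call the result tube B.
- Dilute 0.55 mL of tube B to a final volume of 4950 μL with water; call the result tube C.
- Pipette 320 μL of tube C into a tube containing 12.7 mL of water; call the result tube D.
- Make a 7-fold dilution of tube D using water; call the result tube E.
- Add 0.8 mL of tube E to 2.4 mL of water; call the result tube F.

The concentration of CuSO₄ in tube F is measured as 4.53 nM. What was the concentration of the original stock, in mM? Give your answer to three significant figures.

7.51 mM

Step 1: 70 μL brought to 1100 μL → factor 1100/70 = 15.714
Step 2: 140 μL + 1300 μL = 1440 μL total → factor 1440/140 = 10.286
Step 3: 0.55 mL brought to 4950 μL → factor 4.95/0.55 = 9
Step 4: 320 μL + 12.7 mL = 13020 μL total → factor 13020/320 = 40.688
Step 5: 7-fold → factor 7
Step 6: 0.8 mL + 2.4 mL = 3.2 mL total → factor 3.2/0.8 = 4
Overall dilution factor = 15.714 × 10.286 × 9 × 40.688 × 7 × 4 = 1.6573 × 10^6
Stock = 4.53 nM × 1.6573 × 10^6 = 7.507 × 10^6 nM = 7.51 mM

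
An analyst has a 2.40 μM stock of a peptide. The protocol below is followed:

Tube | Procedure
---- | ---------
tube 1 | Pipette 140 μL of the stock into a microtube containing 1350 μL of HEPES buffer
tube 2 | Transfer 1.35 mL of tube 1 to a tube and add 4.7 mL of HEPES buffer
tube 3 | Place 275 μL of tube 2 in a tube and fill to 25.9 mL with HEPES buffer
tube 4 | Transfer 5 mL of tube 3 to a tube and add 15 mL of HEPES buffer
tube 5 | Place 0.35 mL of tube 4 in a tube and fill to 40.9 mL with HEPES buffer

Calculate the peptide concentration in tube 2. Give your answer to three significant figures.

0.0503 μM

Step 1: 140 μL + 1350 μL = 1490 μL total → factor 1490/140 = 10.643
Step 2: 1.35 mL + 4.7 mL = 6.05 mL total → factor 6.05/1.35 = 4.4815
Dilution factor through tube 2 = 10.643 × 4.4815 = 47.696
[tube 2] = 2.40 μM / 47.696 = 0.0503 μM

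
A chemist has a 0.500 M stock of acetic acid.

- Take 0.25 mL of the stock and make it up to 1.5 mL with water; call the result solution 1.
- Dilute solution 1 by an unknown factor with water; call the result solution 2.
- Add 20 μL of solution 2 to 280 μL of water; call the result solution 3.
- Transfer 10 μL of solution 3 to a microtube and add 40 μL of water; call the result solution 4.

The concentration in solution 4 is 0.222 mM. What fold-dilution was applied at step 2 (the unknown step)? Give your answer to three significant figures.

Step 1: 0.25 mL brought to 1.5 mL → factor 1.5/0.25 = 6
Step 2: unknown factor x
Step 3: 20 μL + 280 μL = 300 μL total → factor 300/20 = 15
Step 4: 10 μL + 40 μL = 50 μL total → factor 50/10 = 5
Product of known-step factors = 450
Overall factor = 0.500 M / (0.222 mM) = 2252.3
x = 2252.3 / 450 = 5.01

5.01-fold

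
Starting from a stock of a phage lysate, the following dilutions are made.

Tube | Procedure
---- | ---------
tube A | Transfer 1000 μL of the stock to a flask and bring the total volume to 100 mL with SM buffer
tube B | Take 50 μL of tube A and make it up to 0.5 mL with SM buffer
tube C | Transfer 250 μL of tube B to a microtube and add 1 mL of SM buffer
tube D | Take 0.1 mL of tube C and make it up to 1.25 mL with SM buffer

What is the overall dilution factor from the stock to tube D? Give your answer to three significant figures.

6.25 × 10^4

Step 1: 1000 μL brought to 100 mL → factor 1 × 10^5/1000 = 100
Step 2: 50 μL brought to 0.5 mL → factor 500/50 = 10
Step 3: 250 μL + 1 mL = 1250 μL total → factor 1250/250 = 5
Step 4: 0.1 mL brought to 1.25 mL → factor 1.25/0.1 = 12.5
Overall dilution factor = 100 × 10 × 5 × 12.5 = 62500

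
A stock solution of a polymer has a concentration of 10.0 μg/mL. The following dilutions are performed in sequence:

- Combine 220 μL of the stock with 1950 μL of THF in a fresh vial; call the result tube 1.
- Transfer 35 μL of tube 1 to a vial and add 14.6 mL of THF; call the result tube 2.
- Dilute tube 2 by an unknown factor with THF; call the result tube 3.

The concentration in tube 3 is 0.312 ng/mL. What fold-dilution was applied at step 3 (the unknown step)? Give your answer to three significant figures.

7.77-fold

Step 1: 220 μL + 1950 μL = 2170 μL total → factor 2170/220 = 9.8636
Step 2: 35 μL + 14.6 mL = 14635 μL total → factor 14635/35 = 418.14
Step 3: unknown factor x
Product of known-step factors = 4124.4
Overall factor = 10.0 μg/mL / (0.312 ng/mL) = 32051
x = 32051 / 4124.4 = 7.77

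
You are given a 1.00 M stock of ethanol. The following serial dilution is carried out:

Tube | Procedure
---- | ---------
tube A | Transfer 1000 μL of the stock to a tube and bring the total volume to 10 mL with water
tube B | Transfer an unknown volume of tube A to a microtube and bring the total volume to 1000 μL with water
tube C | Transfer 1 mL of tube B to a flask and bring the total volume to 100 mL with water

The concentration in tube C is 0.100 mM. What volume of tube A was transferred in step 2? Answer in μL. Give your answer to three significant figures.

Step 1: 1000 μL brought to 10 mL → factor 10000/1000 = 10
Step 2: v brought to 1000 μL → factor = 1000 μL/v
Step 3: 1 mL brought to 100 mL → factor 100/1 = 100
Product of known-step factors = 1000
Overall factor = 1.00 M / (0.100 mM) = 10000
Step-2 factor = 10000 / 1000 = 10
v = 1000 μL / 10 = 100 μL

100 μL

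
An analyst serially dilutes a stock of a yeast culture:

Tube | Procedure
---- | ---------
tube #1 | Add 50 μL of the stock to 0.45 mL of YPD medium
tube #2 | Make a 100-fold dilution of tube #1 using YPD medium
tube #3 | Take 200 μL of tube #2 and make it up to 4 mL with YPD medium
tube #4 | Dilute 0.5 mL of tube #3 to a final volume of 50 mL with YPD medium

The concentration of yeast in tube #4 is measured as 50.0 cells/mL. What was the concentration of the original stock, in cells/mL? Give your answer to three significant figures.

1.00 × 10^8 cells/mL

Step 1: 50 μL + 0.45 mL = 500 μL total → factor 500/50 = 10
Step 2: 100-fold → factor 100
Step 3: 200 μL brought to 4 mL → factor 4000/200 = 20
Step 4: 0.5 mL brought to 50 mL → factor 50/0.5 = 100
Overall dilution factor = 10 × 100 × 20 × 100 = 2 × 10^6
Stock = 50.0 cells/mL × 2 × 10^6 = 1.00 × 10^8 cells/mL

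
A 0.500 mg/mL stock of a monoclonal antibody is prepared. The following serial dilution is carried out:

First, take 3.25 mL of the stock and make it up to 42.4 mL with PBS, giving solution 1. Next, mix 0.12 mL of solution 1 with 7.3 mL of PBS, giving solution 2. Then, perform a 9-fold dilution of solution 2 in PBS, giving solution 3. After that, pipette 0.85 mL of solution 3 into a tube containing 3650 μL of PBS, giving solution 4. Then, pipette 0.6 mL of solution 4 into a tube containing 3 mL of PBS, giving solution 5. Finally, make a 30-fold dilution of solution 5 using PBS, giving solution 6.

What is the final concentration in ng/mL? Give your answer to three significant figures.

Step 1: 3.25 mL brought to 42.4 mL → factor 42.4/3.25 = 13.046
Step 2: 0.12 mL + 7.3 mL = 7.42 mL total → factor 7.42/0.12 = 61.833
Step 3: 9-fold → factor 9
Step 4: 0.85 mL + 3650 μL = 4.5 mL total → factor 4.5/0.85 = 5.2941
Step 5: 0.6 mL + 3 mL = 3.6 mL total → factor 3.6/0.6 = 6
Step 6: 30-fold → factor 30
Overall dilution factor = 13.046 × 61.833 × 9 × 5.2941 × 6 × 30 = 6.9185 × 10^6
Final = 0.500 mg/mL / 6.9185 × 10^6 = 7.227 × 10^-8 mg/mL = 0.0723 ng/mL

0.0723 ng/mL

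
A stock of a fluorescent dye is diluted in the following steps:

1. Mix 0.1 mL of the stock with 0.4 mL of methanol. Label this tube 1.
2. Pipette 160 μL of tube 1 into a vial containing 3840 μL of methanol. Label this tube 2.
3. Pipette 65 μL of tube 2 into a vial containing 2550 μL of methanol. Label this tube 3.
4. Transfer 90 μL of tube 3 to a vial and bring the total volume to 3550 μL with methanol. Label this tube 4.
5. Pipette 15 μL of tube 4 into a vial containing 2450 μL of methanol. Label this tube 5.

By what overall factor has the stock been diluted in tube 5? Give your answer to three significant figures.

3.26 × 10^7

Step 1: 0.1 mL + 0.4 mL = 0.5 mL total → factor 0.5/0.1 = 5
Step 2: 160 μL + 3840 μL = 4000 μL total → factor 4000/160 = 25
Step 3: 65 μL + 2550 μL = 2615 μL total → factor 2615/65 = 40.231
Step 4: 90 μL brought to 3550 μL → factor 3550/90 = 39.444
Step 5: 15 μL + 2450 μL = 2465 μL total → factor 2465/15 = 164.33
Overall dilution factor = 5 × 25 × 40.231 × 39.444 × 164.33 = 3.2597 × 10^7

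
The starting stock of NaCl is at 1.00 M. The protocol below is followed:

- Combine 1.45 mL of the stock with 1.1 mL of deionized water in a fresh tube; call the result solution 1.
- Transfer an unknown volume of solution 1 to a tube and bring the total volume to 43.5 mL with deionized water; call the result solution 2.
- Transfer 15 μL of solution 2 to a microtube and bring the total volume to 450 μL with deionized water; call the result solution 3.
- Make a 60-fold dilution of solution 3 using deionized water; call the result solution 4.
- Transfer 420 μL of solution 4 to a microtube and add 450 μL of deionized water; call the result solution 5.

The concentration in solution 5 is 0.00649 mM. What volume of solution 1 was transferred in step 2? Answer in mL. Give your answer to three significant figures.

1.85 mL

Step 1: 1.45 mL + 1.1 mL = 2.55 mL total → factor 2.55/1.45 = 1.7586
Step 2: v brought to 43.5 mL → factor = 43.5 mL/v
Step 3: 15 μL brought to 450 μL → factor 450/15 = 30
Step 4: 60-fold → factor 60
Step 5: 420 μL + 450 μL = 870 μL total → factor 870/420 = 2.0714
Product of known-step factors = 6557.1
Overall factor = 1.00 M / (0.00649 mM) = 1.5408 × 10^5
Step-2 factor = 1.5408 × 10^5 / 6557.1 = 23.499
v = 43.5 mL / 23.499 = 1.85 mL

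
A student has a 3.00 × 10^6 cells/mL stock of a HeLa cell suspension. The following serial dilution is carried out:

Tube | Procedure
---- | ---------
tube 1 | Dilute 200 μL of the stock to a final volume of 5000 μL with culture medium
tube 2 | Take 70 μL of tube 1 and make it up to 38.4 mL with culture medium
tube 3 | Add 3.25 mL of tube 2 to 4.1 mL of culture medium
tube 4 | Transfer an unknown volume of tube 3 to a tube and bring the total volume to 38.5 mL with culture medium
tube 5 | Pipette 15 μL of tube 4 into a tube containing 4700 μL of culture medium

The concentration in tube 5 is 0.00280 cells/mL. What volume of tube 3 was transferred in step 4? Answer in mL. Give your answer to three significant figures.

Step 1: 200 μL brought to 5000 μL → factor 5000/200 = 25
Step 2: 70 μL brought to 38.4 mL → factor 38400/70 = 548.57
Step 3: 3.25 mL + 4.1 mL = 7.35 mL total → factor 7.35/3.25 = 2.2615
Step 4: v brought to 38.5 mL → factor = 38.5 mL/v
Step 5: 15 μL + 4700 μL = 4715 μL total → factor 4715/15 = 314.33
Product of known-step factors = 9.7492 × 10^6
Overall factor = 3.00 × 10^6 cells/mL / (0.00280 cells/mL) = 1.0714 × 10^9
Step-4 factor = 1.0714 × 10^9 / 9.7492 × 10^6 = 109.9
v = 38.5 mL / 109.9 = 0.350 mL

0.350 mL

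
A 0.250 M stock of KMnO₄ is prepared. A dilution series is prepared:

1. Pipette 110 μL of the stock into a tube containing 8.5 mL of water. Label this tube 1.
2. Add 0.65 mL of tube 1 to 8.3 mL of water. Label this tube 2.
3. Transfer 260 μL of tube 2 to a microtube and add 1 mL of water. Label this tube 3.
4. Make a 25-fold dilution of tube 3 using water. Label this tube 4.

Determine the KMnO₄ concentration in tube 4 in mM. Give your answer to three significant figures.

Step 1: 110 μL + 8.5 mL = 8610 μL total → factor 8610/110 = 78.273
Step 2: 0.65 mL + 8.3 mL = 8.95 mL total → factor 8.95/0.65 = 13.769
Step 3: 260 μL + 1 mL = 1260 μL total → factor 1260/260 = 4.8462
Step 4: 25-fold → factor 25
Overall dilution factor = 78.273 × 13.769 × 4.8462 × 25 = 1.3057 × 10^5
Final = 0.250 M / 1.3057 × 10^5 = 1.915 × 10^-6 M = 0.00191 mM

0.00191 mM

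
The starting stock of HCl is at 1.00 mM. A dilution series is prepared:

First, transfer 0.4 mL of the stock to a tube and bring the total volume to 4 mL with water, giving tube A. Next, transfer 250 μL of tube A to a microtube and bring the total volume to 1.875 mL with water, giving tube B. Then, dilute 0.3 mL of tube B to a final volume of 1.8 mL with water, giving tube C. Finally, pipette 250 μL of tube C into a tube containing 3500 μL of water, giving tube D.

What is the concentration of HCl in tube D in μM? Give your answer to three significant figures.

Step 1: 0.4 mL brought to 4 mL → factor 4/0.4 = 10
Step 2: 250 μL brought to 1.875 mL → factor 1875/250 = 7.5
Step 3: 0.3 mL brought to 1.8 mL → factor 1.8/0.3 = 6
Step 4: 250 μL + 3500 μL = 3750 μL total → factor 3750/250 = 15
Overall dilution factor = 10 × 7.5 × 6 × 15 = 6750
Final = 1.00 mM / 6750 = 0.0001481 mM = 0.148 μM

0.148 μM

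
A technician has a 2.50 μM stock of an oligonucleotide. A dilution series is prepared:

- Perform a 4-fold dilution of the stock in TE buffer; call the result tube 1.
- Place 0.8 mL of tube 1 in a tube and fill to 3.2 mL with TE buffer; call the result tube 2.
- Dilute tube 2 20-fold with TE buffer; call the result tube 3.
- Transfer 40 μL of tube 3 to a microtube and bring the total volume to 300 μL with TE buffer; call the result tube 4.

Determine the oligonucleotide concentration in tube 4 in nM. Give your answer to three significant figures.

Step 1: 4-fold → factor 4
Step 2: 0.8 mL brought to 3.2 mL → factor 3.2/0.8 = 4
Step 3: 20-fold → factor 20
Step 4: 40 μL brought to 300 μL → factor 300/40 = 7.5
Overall dilution factor = 4 × 4 × 20 × 7.5 = 2400
Final = 2.50 μM / 2400 = 0.001042 μM = 1.04 nM

1.04 nM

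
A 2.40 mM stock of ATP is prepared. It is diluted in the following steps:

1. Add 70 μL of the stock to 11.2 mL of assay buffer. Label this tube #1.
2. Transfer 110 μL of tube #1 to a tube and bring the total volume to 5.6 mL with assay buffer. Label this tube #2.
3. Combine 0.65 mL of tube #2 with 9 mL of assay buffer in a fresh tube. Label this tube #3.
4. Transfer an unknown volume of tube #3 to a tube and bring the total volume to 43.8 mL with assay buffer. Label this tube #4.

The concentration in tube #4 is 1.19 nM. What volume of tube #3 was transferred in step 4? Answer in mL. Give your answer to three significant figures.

2.64 mL

Step 1: 70 μL + 11.2 mL = 11270 μL total → factor 11270/70 = 161
Step 2: 110 μL brought to 5.6 mL → factor 5600/110 = 50.909
Step 3: 0.65 mL + 9 mL = 9.65 mL total → factor 9.65/0.65 = 14.846
Step 4: v brought to 43.8 mL → factor = 43.8 mL/v
Product of known-step factors = 1.2168 × 10^5
Overall factor = 2.40 mM / (1.19 nM) = 2.0168 × 10^6
Step-4 factor = 2.0168 × 10^6 / 1.2168 × 10^5 = 16.574
v = 43.8 mL / 16.574 = 2.64 mL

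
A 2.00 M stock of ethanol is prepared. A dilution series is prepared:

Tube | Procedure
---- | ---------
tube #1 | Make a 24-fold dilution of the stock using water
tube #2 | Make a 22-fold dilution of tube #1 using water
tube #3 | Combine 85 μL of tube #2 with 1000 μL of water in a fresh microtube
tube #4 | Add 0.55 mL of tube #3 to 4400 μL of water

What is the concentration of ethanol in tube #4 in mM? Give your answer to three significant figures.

Step 1: 24-fold → factor 24
Step 2: 22-fold → factor 22
Step 3: 85 μL + 1000 μL = 1085 μL total → factor 1085/85 = 12.765
Step 4: 0.55 mL + 4400 μL = 4.95 mL total → factor 4.95/0.55 = 9
Overall dilution factor = 24 × 22 × 12.765 × 9 = 60658
Final = 2.00 M / 60658 = 3.297 × 10^-5 M = 0.0330 mM

0.0330 mM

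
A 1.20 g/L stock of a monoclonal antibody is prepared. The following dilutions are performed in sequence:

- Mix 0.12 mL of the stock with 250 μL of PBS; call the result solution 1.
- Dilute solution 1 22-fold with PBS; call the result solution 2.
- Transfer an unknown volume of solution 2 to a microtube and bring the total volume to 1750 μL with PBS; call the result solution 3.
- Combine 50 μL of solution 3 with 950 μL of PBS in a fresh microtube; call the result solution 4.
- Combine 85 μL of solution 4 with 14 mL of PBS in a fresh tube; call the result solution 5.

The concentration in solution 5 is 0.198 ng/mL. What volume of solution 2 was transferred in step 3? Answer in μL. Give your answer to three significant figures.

64.9 μL

Step 1: 0.12 mL + 250 μL = 0.37 mL total → factor 0.37/0.12 = 3.0833
Step 2: 22-fold → factor 22
Step 3: v brought to 1750 μL → factor = 1750 μL/v
Step 4: 50 μL + 950 μL = 1000 μL total → factor 1000/50 = 20
Step 5: 85 μL + 14 mL = 14085 μL total → factor 14085/85 = 165.71
Product of known-step factors = 2.2481 × 10^5
Overall factor = 1.20 g/L / (0.198 ng/mL) = 6.0606 × 10^6
Step-3 factor = 6.0606 × 10^6 / 2.2481 × 10^5 = 26.959
v = 1750 μL / 26.959 = 64.9 μL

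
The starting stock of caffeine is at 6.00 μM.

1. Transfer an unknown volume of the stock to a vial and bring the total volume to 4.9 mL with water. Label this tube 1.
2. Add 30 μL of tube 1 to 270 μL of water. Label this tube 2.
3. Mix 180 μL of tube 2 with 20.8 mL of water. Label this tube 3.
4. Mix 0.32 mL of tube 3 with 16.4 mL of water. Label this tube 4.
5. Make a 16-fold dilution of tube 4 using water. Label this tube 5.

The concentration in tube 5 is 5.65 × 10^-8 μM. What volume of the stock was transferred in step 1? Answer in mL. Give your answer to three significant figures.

0.0450 mL

Step 1: v brought to 4.9 mL → factor = 4.9 mL/v
Step 2: 30 μL + 270 μL = 300 μL total → factor 300/30 = 10
Step 3: 180 μL + 20.8 mL = 20980 μL total → factor 20980/180 = 116.56
Step 4: 0.32 mL + 16.4 mL = 16.72 mL total → factor 16.72/0.32 = 52.25
Step 5: 16-fold → factor 16
Product of known-step factors = 9.744 × 10^5
Overall factor = 6.00 μM / (5.65 × 10^-8 μM) = 1.0619 × 10^8
Step-1 factor = 1.0619 × 10^8 / 9.744 × 10^5 = 108.98
v = 4.9 mL / 108.98 = 0.0450 mL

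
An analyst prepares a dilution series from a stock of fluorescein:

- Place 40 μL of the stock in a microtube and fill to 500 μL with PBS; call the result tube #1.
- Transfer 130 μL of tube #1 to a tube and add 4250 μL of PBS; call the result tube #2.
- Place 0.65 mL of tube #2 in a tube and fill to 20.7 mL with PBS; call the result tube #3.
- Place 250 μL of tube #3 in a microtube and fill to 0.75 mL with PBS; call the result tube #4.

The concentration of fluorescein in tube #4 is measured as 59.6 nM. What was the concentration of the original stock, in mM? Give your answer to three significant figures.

2.40 mM

Step 1: 40 μL brought to 500 μL → factor 500/40 = 12.5
Step 2: 130 μL + 4250 μL = 4380 μL total → factor 4380/130 = 33.692
Step 3: 0.65 mL brought to 20.7 mL → factor 20.7/0.65 = 31.846
Step 4: 250 μL brought to 0.75 mL → factor 750/250 = 3
Overall dilution factor = 12.5 × 33.692 × 31.846 × 3 = 40236
Stock = 59.6 nM × 40236 = 2.398 × 10^6 nM = 2.40 mM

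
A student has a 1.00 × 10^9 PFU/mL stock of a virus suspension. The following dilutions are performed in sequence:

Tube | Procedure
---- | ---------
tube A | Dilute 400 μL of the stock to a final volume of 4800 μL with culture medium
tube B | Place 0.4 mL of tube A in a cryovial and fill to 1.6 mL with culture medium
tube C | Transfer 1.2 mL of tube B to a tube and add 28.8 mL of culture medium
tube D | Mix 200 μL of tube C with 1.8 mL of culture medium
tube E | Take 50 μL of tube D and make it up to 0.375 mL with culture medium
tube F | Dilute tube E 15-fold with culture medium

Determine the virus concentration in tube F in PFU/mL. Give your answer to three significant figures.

Step 1: 400 μL brought to 4800 μL → factor 4800/400 = 12
Step 2: 0.4 mL brought to 1.6 mL → factor 1.6/0.4 = 4
Step 3: 1.2 mL + 28.8 mL = 30 mL total → factor 30/1.2 = 25
Step 4: 200 μL + 1.8 mL = 2000 μL total → factor 2000/200 = 10
Step 5: 50 μL brought to 0.375 mL → factor 375/50 = 7.5
Step 6: 15-fold → factor 15
Overall dilution factor = 12 × 4 × 25 × 10 × 7.5 × 15 = 1.35 × 10^6
Final = 1.00 × 10^9 PFU/mL / 1.35 × 10^6 = 741 PFU/mL

741 PFU/mL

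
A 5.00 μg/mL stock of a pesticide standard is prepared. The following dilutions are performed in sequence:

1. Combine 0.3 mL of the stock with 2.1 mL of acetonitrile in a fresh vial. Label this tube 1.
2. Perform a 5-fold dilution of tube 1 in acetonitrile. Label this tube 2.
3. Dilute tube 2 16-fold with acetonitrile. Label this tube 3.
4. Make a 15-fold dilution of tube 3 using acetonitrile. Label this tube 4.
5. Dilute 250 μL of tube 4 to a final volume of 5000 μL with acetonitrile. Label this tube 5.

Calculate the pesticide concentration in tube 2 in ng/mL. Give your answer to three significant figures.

125 ng/mL

Step 1: 0.3 mL + 2.1 mL = 2.4 mL total → factor 2.4/0.3 = 8
Step 2: 5-fold → factor 5
Dilution factor through tube 2 = 8 × 5 = 40
[tube 2] = 5.00 μg/mL / 40 = 0.1250 μg/mL = 125 ng/mL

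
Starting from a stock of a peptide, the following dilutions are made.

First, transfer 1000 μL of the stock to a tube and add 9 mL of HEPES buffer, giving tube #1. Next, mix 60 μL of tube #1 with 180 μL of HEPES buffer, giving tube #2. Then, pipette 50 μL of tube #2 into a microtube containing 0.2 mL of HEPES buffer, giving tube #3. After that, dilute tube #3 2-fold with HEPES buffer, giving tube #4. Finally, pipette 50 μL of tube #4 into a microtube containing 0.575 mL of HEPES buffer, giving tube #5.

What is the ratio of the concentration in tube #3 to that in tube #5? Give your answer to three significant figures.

25.0

Step 1: 1000 μL + 9 mL = 10000 μL total → factor 10000/1000 = 10
Step 2: 60 μL + 180 μL = 240 μL total → factor 240/60 = 4
Step 3: 50 μL + 0.2 mL = 250 μL total → factor 250/50 = 5
Step 4: 2-fold → factor 2
Step 5: 50 μL + 0.575 mL = 625 μL total → factor 625/50 = 12.5
Dilution factor to tube #3 = 200; to tube #5 = 5000
[tube #3]/[tube #5] = (factor to tube #5)/(factor to tube #3) = 5000/200 = 25.0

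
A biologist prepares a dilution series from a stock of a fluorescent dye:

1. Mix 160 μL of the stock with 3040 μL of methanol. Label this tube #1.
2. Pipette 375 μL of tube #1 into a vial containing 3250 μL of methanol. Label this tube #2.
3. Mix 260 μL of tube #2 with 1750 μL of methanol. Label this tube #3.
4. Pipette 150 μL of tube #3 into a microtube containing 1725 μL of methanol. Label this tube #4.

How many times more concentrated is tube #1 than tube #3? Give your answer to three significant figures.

74.7

Step 1: 160 μL + 3040 μL = 3200 μL total → factor 3200/160 = 20
Step 2: 375 μL + 3250 μL = 3625 μL total → factor 3625/375 = 9.6667
Step 3: 260 μL + 1750 μL = 2010 μL total → factor 2010/260 = 7.7308
Dilution factor to tube #1 = 20; to tube #3 = 1494.6
[tube #1]/[tube #3] = (factor to tube #3)/(factor to tube #1) = 1494.6/20 = 74.7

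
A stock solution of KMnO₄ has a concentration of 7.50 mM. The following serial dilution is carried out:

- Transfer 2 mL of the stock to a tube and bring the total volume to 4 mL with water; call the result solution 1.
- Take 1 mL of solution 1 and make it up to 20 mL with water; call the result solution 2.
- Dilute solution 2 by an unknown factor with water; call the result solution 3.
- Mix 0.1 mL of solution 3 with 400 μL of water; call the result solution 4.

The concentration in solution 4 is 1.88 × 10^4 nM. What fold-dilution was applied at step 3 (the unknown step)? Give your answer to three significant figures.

Step 1: 2 mL brought to 4 mL → factor 4/2 = 2
Step 2: 1 mL brought to 20 mL → factor 20/1 = 20
Step 3: unknown factor x
Step 4: 0.1 mL + 400 μL = 0.5 mL total → factor 0.5/0.1 = 5
Product of known-step factors = 200
Overall factor = 7.50 mM / (1.88 × 10^4 nM) = 398.94
x = 398.94 / 200 = 1.99

1.99-fold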